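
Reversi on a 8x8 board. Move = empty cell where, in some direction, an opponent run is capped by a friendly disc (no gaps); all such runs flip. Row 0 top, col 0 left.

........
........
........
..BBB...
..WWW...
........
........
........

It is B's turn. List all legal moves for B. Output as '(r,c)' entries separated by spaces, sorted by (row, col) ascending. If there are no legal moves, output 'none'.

(3,1): no bracket -> illegal
(3,5): no bracket -> illegal
(4,1): no bracket -> illegal
(4,5): no bracket -> illegal
(5,1): flips 1 -> legal
(5,2): flips 2 -> legal
(5,3): flips 1 -> legal
(5,4): flips 2 -> legal
(5,5): flips 1 -> legal

Answer: (5,1) (5,2) (5,3) (5,4) (5,5)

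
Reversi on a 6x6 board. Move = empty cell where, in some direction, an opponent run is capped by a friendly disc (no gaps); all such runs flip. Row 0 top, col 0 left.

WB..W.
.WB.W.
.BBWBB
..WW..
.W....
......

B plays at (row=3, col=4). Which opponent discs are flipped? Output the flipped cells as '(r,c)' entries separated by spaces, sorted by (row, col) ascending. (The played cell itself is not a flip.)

Answer: (2,3)

Derivation:
Dir NW: opp run (2,3) capped by B -> flip
Dir N: first cell 'B' (not opp) -> no flip
Dir NE: first cell 'B' (not opp) -> no flip
Dir W: opp run (3,3) (3,2), next='.' -> no flip
Dir E: first cell '.' (not opp) -> no flip
Dir SW: first cell '.' (not opp) -> no flip
Dir S: first cell '.' (not opp) -> no flip
Dir SE: first cell '.' (not opp) -> no flip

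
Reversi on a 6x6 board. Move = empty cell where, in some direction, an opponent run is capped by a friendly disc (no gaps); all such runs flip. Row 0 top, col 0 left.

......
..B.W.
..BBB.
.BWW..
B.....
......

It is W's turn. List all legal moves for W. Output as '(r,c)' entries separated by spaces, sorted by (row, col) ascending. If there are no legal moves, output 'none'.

Answer: (0,2) (1,1) (1,3) (1,5) (3,0) (3,4)

Derivation:
(0,1): no bracket -> illegal
(0,2): flips 2 -> legal
(0,3): no bracket -> illegal
(1,1): flips 1 -> legal
(1,3): flips 1 -> legal
(1,5): flips 1 -> legal
(2,0): no bracket -> illegal
(2,1): no bracket -> illegal
(2,5): no bracket -> illegal
(3,0): flips 1 -> legal
(3,4): flips 1 -> legal
(3,5): no bracket -> illegal
(4,1): no bracket -> illegal
(4,2): no bracket -> illegal
(5,0): no bracket -> illegal
(5,1): no bracket -> illegal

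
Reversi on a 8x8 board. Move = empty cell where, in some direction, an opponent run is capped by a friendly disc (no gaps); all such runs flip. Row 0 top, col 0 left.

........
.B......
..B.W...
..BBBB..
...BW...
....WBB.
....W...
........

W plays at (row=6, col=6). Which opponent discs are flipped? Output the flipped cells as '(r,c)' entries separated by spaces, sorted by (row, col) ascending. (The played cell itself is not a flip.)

Answer: (5,5)

Derivation:
Dir NW: opp run (5,5) capped by W -> flip
Dir N: opp run (5,6), next='.' -> no flip
Dir NE: first cell '.' (not opp) -> no flip
Dir W: first cell '.' (not opp) -> no flip
Dir E: first cell '.' (not opp) -> no flip
Dir SW: first cell '.' (not opp) -> no flip
Dir S: first cell '.' (not opp) -> no flip
Dir SE: first cell '.' (not opp) -> no flip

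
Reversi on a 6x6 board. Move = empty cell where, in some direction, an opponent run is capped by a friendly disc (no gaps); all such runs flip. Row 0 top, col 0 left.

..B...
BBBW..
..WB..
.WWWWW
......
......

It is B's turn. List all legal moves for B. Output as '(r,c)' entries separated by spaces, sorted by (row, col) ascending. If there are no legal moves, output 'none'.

(0,3): flips 1 -> legal
(0,4): no bracket -> illegal
(1,4): flips 1 -> legal
(2,0): no bracket -> illegal
(2,1): flips 1 -> legal
(2,4): flips 1 -> legal
(2,5): no bracket -> illegal
(3,0): no bracket -> illegal
(4,0): no bracket -> illegal
(4,1): flips 1 -> legal
(4,2): flips 2 -> legal
(4,3): flips 1 -> legal
(4,4): flips 2 -> legal
(4,5): flips 1 -> legal

Answer: (0,3) (1,4) (2,1) (2,4) (4,1) (4,2) (4,3) (4,4) (4,5)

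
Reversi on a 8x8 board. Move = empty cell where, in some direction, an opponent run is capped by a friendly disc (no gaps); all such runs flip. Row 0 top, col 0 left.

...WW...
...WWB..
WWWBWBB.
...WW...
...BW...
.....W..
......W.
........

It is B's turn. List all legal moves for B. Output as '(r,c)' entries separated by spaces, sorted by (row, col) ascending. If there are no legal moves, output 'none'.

(0,2): no bracket -> illegal
(0,5): flips 1 -> legal
(1,0): no bracket -> illegal
(1,1): no bracket -> illegal
(1,2): flips 2 -> legal
(3,0): no bracket -> illegal
(3,1): no bracket -> illegal
(3,2): no bracket -> illegal
(3,5): no bracket -> illegal
(4,2): flips 2 -> legal
(4,5): flips 2 -> legal
(4,6): no bracket -> illegal
(5,3): no bracket -> illegal
(5,4): no bracket -> illegal
(5,6): no bracket -> illegal
(5,7): no bracket -> illegal
(6,4): no bracket -> illegal
(6,5): no bracket -> illegal
(6,7): no bracket -> illegal
(7,5): no bracket -> illegal
(7,6): no bracket -> illegal
(7,7): no bracket -> illegal

Answer: (0,5) (1,2) (4,2) (4,5)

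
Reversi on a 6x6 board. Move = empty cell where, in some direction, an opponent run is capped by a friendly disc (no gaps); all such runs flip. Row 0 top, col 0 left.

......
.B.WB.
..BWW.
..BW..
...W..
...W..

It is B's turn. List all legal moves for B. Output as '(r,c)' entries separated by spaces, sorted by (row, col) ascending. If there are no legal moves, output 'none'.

(0,2): no bracket -> illegal
(0,3): no bracket -> illegal
(0,4): flips 1 -> legal
(1,2): flips 1 -> legal
(1,5): no bracket -> illegal
(2,5): flips 2 -> legal
(3,4): flips 2 -> legal
(3,5): no bracket -> illegal
(4,2): no bracket -> illegal
(4,4): flips 1 -> legal
(5,2): no bracket -> illegal
(5,4): flips 1 -> legal

Answer: (0,4) (1,2) (2,5) (3,4) (4,4) (5,4)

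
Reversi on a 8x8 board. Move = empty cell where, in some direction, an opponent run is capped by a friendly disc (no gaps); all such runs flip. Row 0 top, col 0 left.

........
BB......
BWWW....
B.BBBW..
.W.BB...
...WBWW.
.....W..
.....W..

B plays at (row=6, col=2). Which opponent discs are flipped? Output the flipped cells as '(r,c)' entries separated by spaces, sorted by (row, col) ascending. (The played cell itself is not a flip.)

Dir NW: first cell '.' (not opp) -> no flip
Dir N: first cell '.' (not opp) -> no flip
Dir NE: opp run (5,3) capped by B -> flip
Dir W: first cell '.' (not opp) -> no flip
Dir E: first cell '.' (not opp) -> no flip
Dir SW: first cell '.' (not opp) -> no flip
Dir S: first cell '.' (not opp) -> no flip
Dir SE: first cell '.' (not opp) -> no flip

Answer: (5,3)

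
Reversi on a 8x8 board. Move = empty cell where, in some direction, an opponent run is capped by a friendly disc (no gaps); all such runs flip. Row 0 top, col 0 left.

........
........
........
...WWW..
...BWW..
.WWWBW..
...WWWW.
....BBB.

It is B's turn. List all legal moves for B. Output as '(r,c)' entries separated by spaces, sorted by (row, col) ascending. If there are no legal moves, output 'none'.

(2,2): no bracket -> illegal
(2,3): flips 1 -> legal
(2,4): flips 2 -> legal
(2,5): flips 5 -> legal
(2,6): no bracket -> illegal
(3,2): no bracket -> illegal
(3,6): flips 1 -> legal
(4,0): no bracket -> illegal
(4,1): flips 2 -> legal
(4,2): flips 2 -> legal
(4,6): flips 2 -> legal
(5,0): flips 3 -> legal
(5,6): flips 3 -> legal
(5,7): flips 1 -> legal
(6,0): no bracket -> illegal
(6,1): flips 1 -> legal
(6,2): no bracket -> illegal
(6,7): no bracket -> illegal
(7,2): flips 1 -> legal
(7,3): flips 2 -> legal
(7,7): no bracket -> illegal

Answer: (2,3) (2,4) (2,5) (3,6) (4,1) (4,2) (4,6) (5,0) (5,6) (5,7) (6,1) (7,2) (7,3)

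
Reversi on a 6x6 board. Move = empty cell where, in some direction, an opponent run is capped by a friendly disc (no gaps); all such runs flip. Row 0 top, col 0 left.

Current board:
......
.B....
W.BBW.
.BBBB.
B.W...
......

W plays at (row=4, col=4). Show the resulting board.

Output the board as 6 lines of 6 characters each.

Place W at (4,4); scan 8 dirs for brackets.
Dir NW: opp run (3,3) (2,2) (1,1), next='.' -> no flip
Dir N: opp run (3,4) capped by W -> flip
Dir NE: first cell '.' (not opp) -> no flip
Dir W: first cell '.' (not opp) -> no flip
Dir E: first cell '.' (not opp) -> no flip
Dir SW: first cell '.' (not opp) -> no flip
Dir S: first cell '.' (not opp) -> no flip
Dir SE: first cell '.' (not opp) -> no flip
All flips: (3,4)

Answer: ......
.B....
W.BBW.
.BBBW.
B.W.W.
......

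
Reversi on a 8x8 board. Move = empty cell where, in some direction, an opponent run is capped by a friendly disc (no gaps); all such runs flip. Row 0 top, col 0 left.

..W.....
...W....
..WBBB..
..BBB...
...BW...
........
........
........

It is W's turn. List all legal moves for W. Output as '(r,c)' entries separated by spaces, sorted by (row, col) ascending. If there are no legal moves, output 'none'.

Answer: (1,4) (2,6) (3,5) (4,2) (5,3)

Derivation:
(1,2): no bracket -> illegal
(1,4): flips 2 -> legal
(1,5): no bracket -> illegal
(1,6): no bracket -> illegal
(2,1): no bracket -> illegal
(2,6): flips 3 -> legal
(3,1): no bracket -> illegal
(3,5): flips 1 -> legal
(3,6): no bracket -> illegal
(4,1): no bracket -> illegal
(4,2): flips 2 -> legal
(4,5): no bracket -> illegal
(5,2): no bracket -> illegal
(5,3): flips 3 -> legal
(5,4): no bracket -> illegal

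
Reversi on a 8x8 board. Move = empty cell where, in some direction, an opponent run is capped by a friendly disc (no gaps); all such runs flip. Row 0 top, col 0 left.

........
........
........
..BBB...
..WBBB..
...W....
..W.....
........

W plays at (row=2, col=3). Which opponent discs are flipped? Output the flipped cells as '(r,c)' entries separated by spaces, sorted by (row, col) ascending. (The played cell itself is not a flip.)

Dir NW: first cell '.' (not opp) -> no flip
Dir N: first cell '.' (not opp) -> no flip
Dir NE: first cell '.' (not opp) -> no flip
Dir W: first cell '.' (not opp) -> no flip
Dir E: first cell '.' (not opp) -> no flip
Dir SW: opp run (3,2), next='.' -> no flip
Dir S: opp run (3,3) (4,3) capped by W -> flip
Dir SE: opp run (3,4) (4,5), next='.' -> no flip

Answer: (3,3) (4,3)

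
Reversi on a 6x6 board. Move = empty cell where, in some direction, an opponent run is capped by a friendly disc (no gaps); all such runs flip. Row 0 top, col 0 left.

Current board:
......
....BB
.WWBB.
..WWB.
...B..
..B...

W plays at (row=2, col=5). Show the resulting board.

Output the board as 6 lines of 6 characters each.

Place W at (2,5); scan 8 dirs for brackets.
Dir NW: opp run (1,4), next='.' -> no flip
Dir N: opp run (1,5), next='.' -> no flip
Dir NE: edge -> no flip
Dir W: opp run (2,4) (2,3) capped by W -> flip
Dir E: edge -> no flip
Dir SW: opp run (3,4) (4,3) (5,2), next=edge -> no flip
Dir S: first cell '.' (not opp) -> no flip
Dir SE: edge -> no flip
All flips: (2,3) (2,4)

Answer: ......
....BB
.WWWWW
..WWB.
...B..
..B...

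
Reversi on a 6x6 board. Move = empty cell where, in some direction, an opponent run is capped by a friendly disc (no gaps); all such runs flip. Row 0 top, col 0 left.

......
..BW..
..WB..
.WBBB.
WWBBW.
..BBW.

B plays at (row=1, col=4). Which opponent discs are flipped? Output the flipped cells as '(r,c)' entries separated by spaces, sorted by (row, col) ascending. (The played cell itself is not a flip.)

Dir NW: first cell '.' (not opp) -> no flip
Dir N: first cell '.' (not opp) -> no flip
Dir NE: first cell '.' (not opp) -> no flip
Dir W: opp run (1,3) capped by B -> flip
Dir E: first cell '.' (not opp) -> no flip
Dir SW: first cell 'B' (not opp) -> no flip
Dir S: first cell '.' (not opp) -> no flip
Dir SE: first cell '.' (not opp) -> no flip

Answer: (1,3)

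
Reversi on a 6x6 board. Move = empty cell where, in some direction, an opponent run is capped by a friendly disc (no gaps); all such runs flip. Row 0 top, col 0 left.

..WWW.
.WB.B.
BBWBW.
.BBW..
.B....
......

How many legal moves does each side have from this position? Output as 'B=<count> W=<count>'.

Answer: B=6 W=6

Derivation:
-- B to move --
(0,0): no bracket -> illegal
(0,1): flips 1 -> legal
(0,5): no bracket -> illegal
(1,0): flips 1 -> legal
(1,3): flips 1 -> legal
(1,5): no bracket -> illegal
(2,5): flips 1 -> legal
(3,4): flips 2 -> legal
(3,5): no bracket -> illegal
(4,2): no bracket -> illegal
(4,3): flips 1 -> legal
(4,4): no bracket -> illegal
B mobility = 6
-- W to move --
(0,1): no bracket -> illegal
(0,5): no bracket -> illegal
(1,0): no bracket -> illegal
(1,3): flips 2 -> legal
(1,5): no bracket -> illegal
(2,5): flips 1 -> legal
(3,0): flips 4 -> legal
(3,4): no bracket -> illegal
(4,0): flips 1 -> legal
(4,2): flips 1 -> legal
(4,3): no bracket -> illegal
(5,0): no bracket -> illegal
(5,1): flips 3 -> legal
(5,2): no bracket -> illegal
W mobility = 6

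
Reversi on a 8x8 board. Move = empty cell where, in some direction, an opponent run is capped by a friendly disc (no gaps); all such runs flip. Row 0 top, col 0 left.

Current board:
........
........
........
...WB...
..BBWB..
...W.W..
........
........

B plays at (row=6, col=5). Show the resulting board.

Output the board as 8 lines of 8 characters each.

Answer: ........
........
........
...WB...
..BBWB..
...W.B..
.....B..
........

Derivation:
Place B at (6,5); scan 8 dirs for brackets.
Dir NW: first cell '.' (not opp) -> no flip
Dir N: opp run (5,5) capped by B -> flip
Dir NE: first cell '.' (not opp) -> no flip
Dir W: first cell '.' (not opp) -> no flip
Dir E: first cell '.' (not opp) -> no flip
Dir SW: first cell '.' (not opp) -> no flip
Dir S: first cell '.' (not opp) -> no flip
Dir SE: first cell '.' (not opp) -> no flip
All flips: (5,5)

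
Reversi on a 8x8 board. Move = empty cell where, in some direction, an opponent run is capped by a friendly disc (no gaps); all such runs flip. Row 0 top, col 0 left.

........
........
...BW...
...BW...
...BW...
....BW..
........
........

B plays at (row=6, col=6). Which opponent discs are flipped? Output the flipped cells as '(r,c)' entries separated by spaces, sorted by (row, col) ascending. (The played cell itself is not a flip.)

Answer: (4,4) (5,5)

Derivation:
Dir NW: opp run (5,5) (4,4) capped by B -> flip
Dir N: first cell '.' (not opp) -> no flip
Dir NE: first cell '.' (not opp) -> no flip
Dir W: first cell '.' (not opp) -> no flip
Dir E: first cell '.' (not opp) -> no flip
Dir SW: first cell '.' (not opp) -> no flip
Dir S: first cell '.' (not opp) -> no flip
Dir SE: first cell '.' (not opp) -> no flip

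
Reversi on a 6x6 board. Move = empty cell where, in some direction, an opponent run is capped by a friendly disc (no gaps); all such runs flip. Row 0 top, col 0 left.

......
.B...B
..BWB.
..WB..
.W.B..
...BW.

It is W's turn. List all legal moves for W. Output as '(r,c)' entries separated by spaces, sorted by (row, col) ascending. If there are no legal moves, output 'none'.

(0,0): no bracket -> illegal
(0,1): no bracket -> illegal
(0,2): no bracket -> illegal
(0,4): no bracket -> illegal
(0,5): no bracket -> illegal
(1,0): no bracket -> illegal
(1,2): flips 1 -> legal
(1,3): no bracket -> illegal
(1,4): no bracket -> illegal
(2,0): no bracket -> illegal
(2,1): flips 1 -> legal
(2,5): flips 1 -> legal
(3,1): no bracket -> illegal
(3,4): flips 1 -> legal
(3,5): no bracket -> illegal
(4,2): no bracket -> illegal
(4,4): no bracket -> illegal
(5,2): flips 1 -> legal

Answer: (1,2) (2,1) (2,5) (3,4) (5,2)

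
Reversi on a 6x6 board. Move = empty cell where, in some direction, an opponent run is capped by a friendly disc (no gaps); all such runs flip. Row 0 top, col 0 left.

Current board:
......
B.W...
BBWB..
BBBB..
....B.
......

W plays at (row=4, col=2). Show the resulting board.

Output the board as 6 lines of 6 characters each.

Place W at (4,2); scan 8 dirs for brackets.
Dir NW: opp run (3,1) (2,0), next=edge -> no flip
Dir N: opp run (3,2) capped by W -> flip
Dir NE: opp run (3,3), next='.' -> no flip
Dir W: first cell '.' (not opp) -> no flip
Dir E: first cell '.' (not opp) -> no flip
Dir SW: first cell '.' (not opp) -> no flip
Dir S: first cell '.' (not opp) -> no flip
Dir SE: first cell '.' (not opp) -> no flip
All flips: (3,2)

Answer: ......
B.W...
BBWB..
BBWB..
..W.B.
......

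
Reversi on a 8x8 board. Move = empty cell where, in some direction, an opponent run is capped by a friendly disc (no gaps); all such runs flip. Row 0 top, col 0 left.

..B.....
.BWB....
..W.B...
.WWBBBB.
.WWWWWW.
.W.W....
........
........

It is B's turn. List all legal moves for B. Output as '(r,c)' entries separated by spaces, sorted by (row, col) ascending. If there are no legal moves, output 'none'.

Answer: (3,0) (4,0) (5,2) (5,4) (5,5) (5,6) (5,7) (6,0) (6,2) (6,3)

Derivation:
(0,1): no bracket -> illegal
(0,3): no bracket -> illegal
(2,0): no bracket -> illegal
(2,1): no bracket -> illegal
(2,3): no bracket -> illegal
(3,0): flips 2 -> legal
(3,7): no bracket -> illegal
(4,0): flips 2 -> legal
(4,7): no bracket -> illegal
(5,0): no bracket -> illegal
(5,2): flips 5 -> legal
(5,4): flips 2 -> legal
(5,5): flips 2 -> legal
(5,6): flips 2 -> legal
(5,7): flips 1 -> legal
(6,0): flips 2 -> legal
(6,1): no bracket -> illegal
(6,2): flips 2 -> legal
(6,3): flips 2 -> legal
(6,4): no bracket -> illegal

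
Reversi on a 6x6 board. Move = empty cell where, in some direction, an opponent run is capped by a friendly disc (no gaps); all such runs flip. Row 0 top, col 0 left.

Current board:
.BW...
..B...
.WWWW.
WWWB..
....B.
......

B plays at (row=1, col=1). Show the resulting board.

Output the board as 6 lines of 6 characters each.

Place B at (1,1); scan 8 dirs for brackets.
Dir NW: first cell '.' (not opp) -> no flip
Dir N: first cell 'B' (not opp) -> no flip
Dir NE: opp run (0,2), next=edge -> no flip
Dir W: first cell '.' (not opp) -> no flip
Dir E: first cell 'B' (not opp) -> no flip
Dir SW: first cell '.' (not opp) -> no flip
Dir S: opp run (2,1) (3,1), next='.' -> no flip
Dir SE: opp run (2,2) capped by B -> flip
All flips: (2,2)

Answer: .BW...
.BB...
.WBWW.
WWWB..
....B.
......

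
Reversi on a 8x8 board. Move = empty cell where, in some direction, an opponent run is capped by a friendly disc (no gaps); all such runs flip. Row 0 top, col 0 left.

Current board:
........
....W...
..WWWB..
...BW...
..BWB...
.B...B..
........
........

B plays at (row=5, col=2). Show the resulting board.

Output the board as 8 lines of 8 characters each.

Place B at (5,2); scan 8 dirs for brackets.
Dir NW: first cell '.' (not opp) -> no flip
Dir N: first cell 'B' (not opp) -> no flip
Dir NE: opp run (4,3) (3,4) capped by B -> flip
Dir W: first cell 'B' (not opp) -> no flip
Dir E: first cell '.' (not opp) -> no flip
Dir SW: first cell '.' (not opp) -> no flip
Dir S: first cell '.' (not opp) -> no flip
Dir SE: first cell '.' (not opp) -> no flip
All flips: (3,4) (4,3)

Answer: ........
....W...
..WWWB..
...BB...
..BBB...
.BB..B..
........
........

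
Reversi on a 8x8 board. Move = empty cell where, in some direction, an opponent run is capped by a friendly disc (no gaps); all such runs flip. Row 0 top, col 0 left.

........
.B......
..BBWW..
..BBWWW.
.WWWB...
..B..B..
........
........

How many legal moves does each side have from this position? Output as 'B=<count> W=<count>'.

Answer: B=12 W=11

Derivation:
-- B to move --
(1,3): no bracket -> illegal
(1,4): flips 2 -> legal
(1,5): flips 1 -> legal
(1,6): flips 3 -> legal
(2,6): flips 3 -> legal
(2,7): no bracket -> illegal
(3,0): flips 1 -> legal
(3,1): no bracket -> illegal
(3,7): flips 3 -> legal
(4,0): flips 3 -> legal
(4,5): flips 1 -> legal
(4,6): no bracket -> illegal
(4,7): no bracket -> illegal
(5,0): flips 1 -> legal
(5,1): flips 1 -> legal
(5,3): flips 1 -> legal
(5,4): flips 1 -> legal
B mobility = 12
-- W to move --
(0,0): no bracket -> illegal
(0,1): no bracket -> illegal
(0,2): no bracket -> illegal
(1,0): no bracket -> illegal
(1,2): flips 3 -> legal
(1,3): flips 2 -> legal
(1,4): flips 2 -> legal
(2,0): no bracket -> illegal
(2,1): flips 3 -> legal
(3,1): flips 2 -> legal
(4,5): flips 1 -> legal
(4,6): no bracket -> illegal
(5,1): no bracket -> illegal
(5,3): flips 1 -> legal
(5,4): flips 1 -> legal
(5,6): no bracket -> illegal
(6,1): flips 1 -> legal
(6,2): flips 1 -> legal
(6,3): flips 1 -> legal
(6,4): no bracket -> illegal
(6,5): no bracket -> illegal
(6,6): no bracket -> illegal
W mobility = 11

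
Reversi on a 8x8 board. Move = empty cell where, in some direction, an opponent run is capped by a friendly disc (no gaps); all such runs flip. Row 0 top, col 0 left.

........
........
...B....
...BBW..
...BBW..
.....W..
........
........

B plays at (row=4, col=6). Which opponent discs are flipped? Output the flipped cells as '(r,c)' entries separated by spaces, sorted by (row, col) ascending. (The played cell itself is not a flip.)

Answer: (4,5)

Derivation:
Dir NW: opp run (3,5), next='.' -> no flip
Dir N: first cell '.' (not opp) -> no flip
Dir NE: first cell '.' (not opp) -> no flip
Dir W: opp run (4,5) capped by B -> flip
Dir E: first cell '.' (not opp) -> no flip
Dir SW: opp run (5,5), next='.' -> no flip
Dir S: first cell '.' (not opp) -> no flip
Dir SE: first cell '.' (not opp) -> no flip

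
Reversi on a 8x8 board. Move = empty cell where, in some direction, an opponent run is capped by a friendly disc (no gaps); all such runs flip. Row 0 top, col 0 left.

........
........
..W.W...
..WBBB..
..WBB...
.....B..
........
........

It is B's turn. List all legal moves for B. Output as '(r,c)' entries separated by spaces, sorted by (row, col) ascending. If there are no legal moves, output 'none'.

(1,1): flips 1 -> legal
(1,2): no bracket -> illegal
(1,3): flips 1 -> legal
(1,4): flips 1 -> legal
(1,5): flips 1 -> legal
(2,1): flips 1 -> legal
(2,3): no bracket -> illegal
(2,5): no bracket -> illegal
(3,1): flips 1 -> legal
(4,1): flips 1 -> legal
(5,1): flips 1 -> legal
(5,2): no bracket -> illegal
(5,3): no bracket -> illegal

Answer: (1,1) (1,3) (1,4) (1,5) (2,1) (3,1) (4,1) (5,1)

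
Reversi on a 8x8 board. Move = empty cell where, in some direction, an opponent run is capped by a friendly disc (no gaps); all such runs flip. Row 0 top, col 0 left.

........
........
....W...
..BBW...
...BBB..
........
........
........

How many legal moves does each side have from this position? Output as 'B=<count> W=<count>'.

Answer: B=5 W=5

Derivation:
-- B to move --
(1,3): no bracket -> illegal
(1,4): flips 2 -> legal
(1,5): flips 1 -> legal
(2,3): flips 1 -> legal
(2,5): flips 1 -> legal
(3,5): flips 1 -> legal
B mobility = 5
-- W to move --
(2,1): no bracket -> illegal
(2,2): no bracket -> illegal
(2,3): no bracket -> illegal
(3,1): flips 2 -> legal
(3,5): no bracket -> illegal
(3,6): no bracket -> illegal
(4,1): no bracket -> illegal
(4,2): flips 1 -> legal
(4,6): no bracket -> illegal
(5,2): flips 1 -> legal
(5,3): no bracket -> illegal
(5,4): flips 1 -> legal
(5,5): no bracket -> illegal
(5,6): flips 1 -> legal
W mobility = 5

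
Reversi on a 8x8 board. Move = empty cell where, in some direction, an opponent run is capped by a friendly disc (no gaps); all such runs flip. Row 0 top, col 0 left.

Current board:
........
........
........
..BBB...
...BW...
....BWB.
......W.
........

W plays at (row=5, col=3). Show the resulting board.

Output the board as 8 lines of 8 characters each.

Answer: ........
........
........
..BBB...
...BW...
...WWWB.
......W.
........

Derivation:
Place W at (5,3); scan 8 dirs for brackets.
Dir NW: first cell '.' (not opp) -> no flip
Dir N: opp run (4,3) (3,3), next='.' -> no flip
Dir NE: first cell 'W' (not opp) -> no flip
Dir W: first cell '.' (not opp) -> no flip
Dir E: opp run (5,4) capped by W -> flip
Dir SW: first cell '.' (not opp) -> no flip
Dir S: first cell '.' (not opp) -> no flip
Dir SE: first cell '.' (not opp) -> no flip
All flips: (5,4)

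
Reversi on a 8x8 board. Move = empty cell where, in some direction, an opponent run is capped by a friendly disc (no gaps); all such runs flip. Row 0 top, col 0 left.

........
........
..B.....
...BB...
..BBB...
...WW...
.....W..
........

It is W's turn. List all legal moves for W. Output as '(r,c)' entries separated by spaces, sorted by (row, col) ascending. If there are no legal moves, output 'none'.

Answer: (2,3) (2,4) (3,1) (3,2) (3,5)

Derivation:
(1,1): no bracket -> illegal
(1,2): no bracket -> illegal
(1,3): no bracket -> illegal
(2,1): no bracket -> illegal
(2,3): flips 2 -> legal
(2,4): flips 2 -> legal
(2,5): no bracket -> illegal
(3,1): flips 1 -> legal
(3,2): flips 1 -> legal
(3,5): flips 1 -> legal
(4,1): no bracket -> illegal
(4,5): no bracket -> illegal
(5,1): no bracket -> illegal
(5,2): no bracket -> illegal
(5,5): no bracket -> illegal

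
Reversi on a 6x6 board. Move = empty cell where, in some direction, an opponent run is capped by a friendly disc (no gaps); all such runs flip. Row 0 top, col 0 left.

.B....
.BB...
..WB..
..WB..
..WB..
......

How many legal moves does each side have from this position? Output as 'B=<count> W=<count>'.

Answer: B=5 W=7

Derivation:
-- B to move --
(1,3): no bracket -> illegal
(2,1): flips 2 -> legal
(3,1): flips 1 -> legal
(4,1): flips 2 -> legal
(5,1): flips 1 -> legal
(5,2): flips 3 -> legal
(5,3): no bracket -> illegal
B mobility = 5
-- W to move --
(0,0): flips 1 -> legal
(0,2): flips 1 -> legal
(0,3): no bracket -> illegal
(1,0): no bracket -> illegal
(1,3): no bracket -> illegal
(1,4): flips 1 -> legal
(2,0): no bracket -> illegal
(2,1): no bracket -> illegal
(2,4): flips 2 -> legal
(3,4): flips 1 -> legal
(4,4): flips 2 -> legal
(5,2): no bracket -> illegal
(5,3): no bracket -> illegal
(5,4): flips 1 -> legal
W mobility = 7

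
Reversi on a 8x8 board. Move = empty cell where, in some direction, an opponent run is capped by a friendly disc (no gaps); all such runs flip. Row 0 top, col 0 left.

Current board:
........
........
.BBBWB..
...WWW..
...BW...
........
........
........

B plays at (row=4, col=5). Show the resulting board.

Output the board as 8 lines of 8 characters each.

Place B at (4,5); scan 8 dirs for brackets.
Dir NW: opp run (3,4) capped by B -> flip
Dir N: opp run (3,5) capped by B -> flip
Dir NE: first cell '.' (not opp) -> no flip
Dir W: opp run (4,4) capped by B -> flip
Dir E: first cell '.' (not opp) -> no flip
Dir SW: first cell '.' (not opp) -> no flip
Dir S: first cell '.' (not opp) -> no flip
Dir SE: first cell '.' (not opp) -> no flip
All flips: (3,4) (3,5) (4,4)

Answer: ........
........
.BBBWB..
...WBB..
...BBB..
........
........
........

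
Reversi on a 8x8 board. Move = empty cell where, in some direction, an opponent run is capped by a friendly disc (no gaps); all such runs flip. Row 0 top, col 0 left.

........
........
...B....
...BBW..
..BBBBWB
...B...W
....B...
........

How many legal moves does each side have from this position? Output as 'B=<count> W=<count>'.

-- B to move --
(2,4): no bracket -> illegal
(2,5): flips 1 -> legal
(2,6): flips 1 -> legal
(3,6): flips 1 -> legal
(3,7): no bracket -> illegal
(5,5): no bracket -> illegal
(5,6): no bracket -> illegal
(6,6): no bracket -> illegal
(6,7): flips 1 -> legal
B mobility = 4
-- W to move --
(1,2): no bracket -> illegal
(1,3): no bracket -> illegal
(1,4): no bracket -> illegal
(2,2): no bracket -> illegal
(2,4): no bracket -> illegal
(2,5): no bracket -> illegal
(3,1): no bracket -> illegal
(3,2): flips 2 -> legal
(3,6): no bracket -> illegal
(3,7): flips 1 -> legal
(4,1): flips 4 -> legal
(5,1): no bracket -> illegal
(5,2): no bracket -> illegal
(5,4): no bracket -> illegal
(5,5): flips 1 -> legal
(5,6): no bracket -> illegal
(6,2): flips 2 -> legal
(6,3): no bracket -> illegal
(6,5): no bracket -> illegal
(7,3): no bracket -> illegal
(7,4): no bracket -> illegal
(7,5): no bracket -> illegal
W mobility = 5

Answer: B=4 W=5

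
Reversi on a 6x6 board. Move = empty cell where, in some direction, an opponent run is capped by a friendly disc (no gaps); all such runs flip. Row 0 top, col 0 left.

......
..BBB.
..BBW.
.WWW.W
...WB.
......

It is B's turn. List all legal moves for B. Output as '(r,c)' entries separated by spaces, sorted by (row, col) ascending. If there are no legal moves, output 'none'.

(1,5): no bracket -> illegal
(2,0): no bracket -> illegal
(2,1): no bracket -> illegal
(2,5): flips 1 -> legal
(3,0): no bracket -> illegal
(3,4): flips 1 -> legal
(4,0): flips 1 -> legal
(4,1): flips 1 -> legal
(4,2): flips 2 -> legal
(4,5): no bracket -> illegal
(5,2): no bracket -> illegal
(5,3): flips 2 -> legal
(5,4): no bracket -> illegal

Answer: (2,5) (3,4) (4,0) (4,1) (4,2) (5,3)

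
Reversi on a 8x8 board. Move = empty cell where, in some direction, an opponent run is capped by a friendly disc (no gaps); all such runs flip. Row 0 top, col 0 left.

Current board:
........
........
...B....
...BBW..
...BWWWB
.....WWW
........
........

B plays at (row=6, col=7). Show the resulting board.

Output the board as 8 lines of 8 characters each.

Place B at (6,7); scan 8 dirs for brackets.
Dir NW: opp run (5,6) (4,5) capped by B -> flip
Dir N: opp run (5,7) capped by B -> flip
Dir NE: edge -> no flip
Dir W: first cell '.' (not opp) -> no flip
Dir E: edge -> no flip
Dir SW: first cell '.' (not opp) -> no flip
Dir S: first cell '.' (not opp) -> no flip
Dir SE: edge -> no flip
All flips: (4,5) (5,6) (5,7)

Answer: ........
........
...B....
...BBW..
...BWBWB
.....WBB
.......B
........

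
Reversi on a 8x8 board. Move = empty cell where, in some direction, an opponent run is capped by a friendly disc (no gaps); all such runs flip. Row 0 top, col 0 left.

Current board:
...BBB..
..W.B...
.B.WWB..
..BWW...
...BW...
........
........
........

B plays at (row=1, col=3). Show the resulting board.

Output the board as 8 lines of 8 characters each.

Answer: ...BBB..
..WBB...
.B.BWB..
..BBW...
...BW...
........
........
........

Derivation:
Place B at (1,3); scan 8 dirs for brackets.
Dir NW: first cell '.' (not opp) -> no flip
Dir N: first cell 'B' (not opp) -> no flip
Dir NE: first cell 'B' (not opp) -> no flip
Dir W: opp run (1,2), next='.' -> no flip
Dir E: first cell 'B' (not opp) -> no flip
Dir SW: first cell '.' (not opp) -> no flip
Dir S: opp run (2,3) (3,3) capped by B -> flip
Dir SE: opp run (2,4), next='.' -> no flip
All flips: (2,3) (3,3)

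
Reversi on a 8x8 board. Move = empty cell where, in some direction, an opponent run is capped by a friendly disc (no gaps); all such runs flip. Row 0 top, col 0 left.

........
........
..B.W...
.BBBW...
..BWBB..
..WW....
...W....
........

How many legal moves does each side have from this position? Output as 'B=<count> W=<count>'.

-- B to move --
(1,3): no bracket -> illegal
(1,4): flips 2 -> legal
(1,5): flips 1 -> legal
(2,3): flips 1 -> legal
(2,5): no bracket -> illegal
(3,5): flips 1 -> legal
(4,1): no bracket -> illegal
(5,1): no bracket -> illegal
(5,4): flips 1 -> legal
(6,1): no bracket -> illegal
(6,2): flips 2 -> legal
(6,4): flips 1 -> legal
(7,2): no bracket -> illegal
(7,3): flips 3 -> legal
(7,4): no bracket -> illegal
B mobility = 8
-- W to move --
(1,1): no bracket -> illegal
(1,2): flips 3 -> legal
(1,3): no bracket -> illegal
(2,0): flips 2 -> legal
(2,1): flips 1 -> legal
(2,3): flips 1 -> legal
(3,0): flips 3 -> legal
(3,5): flips 1 -> legal
(3,6): no bracket -> illegal
(4,0): no bracket -> illegal
(4,1): flips 1 -> legal
(4,6): flips 2 -> legal
(5,1): flips 2 -> legal
(5,4): flips 1 -> legal
(5,5): no bracket -> illegal
(5,6): flips 1 -> legal
W mobility = 11

Answer: B=8 W=11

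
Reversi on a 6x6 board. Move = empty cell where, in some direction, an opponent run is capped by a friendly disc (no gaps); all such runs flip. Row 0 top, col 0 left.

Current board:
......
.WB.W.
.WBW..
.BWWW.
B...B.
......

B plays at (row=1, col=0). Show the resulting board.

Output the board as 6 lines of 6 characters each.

Place B at (1,0); scan 8 dirs for brackets.
Dir NW: edge -> no flip
Dir N: first cell '.' (not opp) -> no flip
Dir NE: first cell '.' (not opp) -> no flip
Dir W: edge -> no flip
Dir E: opp run (1,1) capped by B -> flip
Dir SW: edge -> no flip
Dir S: first cell '.' (not opp) -> no flip
Dir SE: opp run (2,1) (3,2), next='.' -> no flip
All flips: (1,1)

Answer: ......
BBB.W.
.WBW..
.BWWW.
B...B.
......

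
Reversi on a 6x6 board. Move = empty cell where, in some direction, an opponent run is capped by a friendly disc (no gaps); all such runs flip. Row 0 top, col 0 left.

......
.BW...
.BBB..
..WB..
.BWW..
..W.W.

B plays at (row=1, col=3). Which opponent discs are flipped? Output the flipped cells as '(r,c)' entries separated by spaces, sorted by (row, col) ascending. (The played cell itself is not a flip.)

Dir NW: first cell '.' (not opp) -> no flip
Dir N: first cell '.' (not opp) -> no flip
Dir NE: first cell '.' (not opp) -> no flip
Dir W: opp run (1,2) capped by B -> flip
Dir E: first cell '.' (not opp) -> no flip
Dir SW: first cell 'B' (not opp) -> no flip
Dir S: first cell 'B' (not opp) -> no flip
Dir SE: first cell '.' (not opp) -> no flip

Answer: (1,2)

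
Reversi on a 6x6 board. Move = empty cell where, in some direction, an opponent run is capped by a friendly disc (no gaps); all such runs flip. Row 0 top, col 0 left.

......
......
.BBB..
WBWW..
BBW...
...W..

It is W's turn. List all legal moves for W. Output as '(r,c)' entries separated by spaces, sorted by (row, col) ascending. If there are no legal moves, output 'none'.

(1,0): flips 1 -> legal
(1,1): flips 1 -> legal
(1,2): flips 2 -> legal
(1,3): flips 1 -> legal
(1,4): flips 1 -> legal
(2,0): flips 1 -> legal
(2,4): no bracket -> illegal
(3,4): no bracket -> illegal
(5,0): flips 2 -> legal
(5,1): no bracket -> illegal
(5,2): flips 1 -> legal

Answer: (1,0) (1,1) (1,2) (1,3) (1,4) (2,0) (5,0) (5,2)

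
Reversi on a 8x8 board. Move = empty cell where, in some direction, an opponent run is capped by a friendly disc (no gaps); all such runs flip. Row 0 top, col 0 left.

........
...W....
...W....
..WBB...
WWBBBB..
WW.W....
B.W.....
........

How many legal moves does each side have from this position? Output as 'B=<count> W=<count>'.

-- B to move --
(0,2): no bracket -> illegal
(0,3): flips 2 -> legal
(0,4): no bracket -> illegal
(1,2): flips 1 -> legal
(1,4): no bracket -> illegal
(2,1): flips 1 -> legal
(2,2): flips 1 -> legal
(2,4): no bracket -> illegal
(3,0): flips 2 -> legal
(3,1): flips 1 -> legal
(5,2): no bracket -> illegal
(5,4): no bracket -> illegal
(6,1): no bracket -> illegal
(6,3): flips 1 -> legal
(6,4): flips 1 -> legal
(7,1): flips 2 -> legal
(7,2): no bracket -> illegal
(7,3): no bracket -> illegal
B mobility = 9
-- W to move --
(2,2): no bracket -> illegal
(2,4): flips 2 -> legal
(2,5): no bracket -> illegal
(3,1): flips 1 -> legal
(3,5): flips 3 -> legal
(3,6): no bracket -> illegal
(4,6): flips 4 -> legal
(5,2): flips 1 -> legal
(5,4): flips 1 -> legal
(5,5): no bracket -> illegal
(5,6): flips 2 -> legal
(6,1): no bracket -> illegal
(7,0): flips 1 -> legal
(7,1): no bracket -> illegal
W mobility = 8

Answer: B=9 W=8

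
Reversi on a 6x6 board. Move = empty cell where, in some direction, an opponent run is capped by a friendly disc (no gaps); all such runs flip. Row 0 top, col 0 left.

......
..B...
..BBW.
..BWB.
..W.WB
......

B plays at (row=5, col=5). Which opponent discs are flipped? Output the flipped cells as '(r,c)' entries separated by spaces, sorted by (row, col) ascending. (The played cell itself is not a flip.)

Dir NW: opp run (4,4) (3,3) capped by B -> flip
Dir N: first cell 'B' (not opp) -> no flip
Dir NE: edge -> no flip
Dir W: first cell '.' (not opp) -> no flip
Dir E: edge -> no flip
Dir SW: edge -> no flip
Dir S: edge -> no flip
Dir SE: edge -> no flip

Answer: (3,3) (4,4)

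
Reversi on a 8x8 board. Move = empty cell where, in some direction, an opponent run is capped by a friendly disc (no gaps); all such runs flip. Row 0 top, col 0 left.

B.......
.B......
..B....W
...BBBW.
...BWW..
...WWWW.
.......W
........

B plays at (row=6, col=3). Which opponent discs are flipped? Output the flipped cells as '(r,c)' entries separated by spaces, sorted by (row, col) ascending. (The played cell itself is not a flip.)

Answer: (5,3)

Derivation:
Dir NW: first cell '.' (not opp) -> no flip
Dir N: opp run (5,3) capped by B -> flip
Dir NE: opp run (5,4) (4,5) (3,6) (2,7), next=edge -> no flip
Dir W: first cell '.' (not opp) -> no flip
Dir E: first cell '.' (not opp) -> no flip
Dir SW: first cell '.' (not opp) -> no flip
Dir S: first cell '.' (not opp) -> no flip
Dir SE: first cell '.' (not opp) -> no flip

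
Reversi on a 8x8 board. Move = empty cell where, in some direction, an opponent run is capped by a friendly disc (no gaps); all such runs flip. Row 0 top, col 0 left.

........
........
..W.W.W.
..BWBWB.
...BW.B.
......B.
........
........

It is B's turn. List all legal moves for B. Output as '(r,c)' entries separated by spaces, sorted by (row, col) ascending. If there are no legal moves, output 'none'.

(1,1): no bracket -> illegal
(1,2): flips 1 -> legal
(1,3): flips 2 -> legal
(1,4): flips 1 -> legal
(1,5): no bracket -> illegal
(1,6): flips 1 -> legal
(1,7): no bracket -> illegal
(2,1): no bracket -> illegal
(2,3): flips 1 -> legal
(2,5): no bracket -> illegal
(2,7): no bracket -> illegal
(3,1): no bracket -> illegal
(3,7): no bracket -> illegal
(4,2): no bracket -> illegal
(4,5): flips 1 -> legal
(5,3): no bracket -> illegal
(5,4): flips 1 -> legal
(5,5): no bracket -> illegal

Answer: (1,2) (1,3) (1,4) (1,6) (2,3) (4,5) (5,4)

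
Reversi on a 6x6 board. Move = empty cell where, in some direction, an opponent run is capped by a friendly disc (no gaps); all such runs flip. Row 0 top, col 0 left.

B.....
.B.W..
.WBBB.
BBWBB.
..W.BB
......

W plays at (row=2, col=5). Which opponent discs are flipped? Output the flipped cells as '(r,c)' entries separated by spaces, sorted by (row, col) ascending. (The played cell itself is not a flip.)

Dir NW: first cell '.' (not opp) -> no flip
Dir N: first cell '.' (not opp) -> no flip
Dir NE: edge -> no flip
Dir W: opp run (2,4) (2,3) (2,2) capped by W -> flip
Dir E: edge -> no flip
Dir SW: opp run (3,4), next='.' -> no flip
Dir S: first cell '.' (not opp) -> no flip
Dir SE: edge -> no flip

Answer: (2,2) (2,3) (2,4)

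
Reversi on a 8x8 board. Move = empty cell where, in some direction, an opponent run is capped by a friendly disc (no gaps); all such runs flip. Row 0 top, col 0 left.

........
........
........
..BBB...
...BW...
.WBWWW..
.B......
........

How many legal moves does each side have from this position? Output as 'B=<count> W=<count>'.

-- B to move --
(3,5): no bracket -> illegal
(4,0): no bracket -> illegal
(4,1): flips 1 -> legal
(4,2): no bracket -> illegal
(4,5): flips 1 -> legal
(4,6): no bracket -> illegal
(5,0): flips 1 -> legal
(5,6): flips 3 -> legal
(6,0): no bracket -> illegal
(6,2): no bracket -> illegal
(6,3): flips 1 -> legal
(6,4): flips 2 -> legal
(6,5): flips 1 -> legal
(6,6): flips 2 -> legal
B mobility = 8
-- W to move --
(2,1): flips 2 -> legal
(2,2): flips 1 -> legal
(2,3): flips 2 -> legal
(2,4): flips 1 -> legal
(2,5): no bracket -> illegal
(3,1): no bracket -> illegal
(3,5): no bracket -> illegal
(4,1): no bracket -> illegal
(4,2): flips 1 -> legal
(4,5): no bracket -> illegal
(5,0): no bracket -> illegal
(6,0): no bracket -> illegal
(6,2): no bracket -> illegal
(6,3): no bracket -> illegal
(7,0): no bracket -> illegal
(7,1): flips 1 -> legal
(7,2): no bracket -> illegal
W mobility = 6

Answer: B=8 W=6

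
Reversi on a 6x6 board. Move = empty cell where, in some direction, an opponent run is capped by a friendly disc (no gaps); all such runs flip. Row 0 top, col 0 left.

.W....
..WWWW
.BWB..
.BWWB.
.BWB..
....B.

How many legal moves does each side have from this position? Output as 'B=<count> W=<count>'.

Answer: B=4 W=10

Derivation:
-- B to move --
(0,0): no bracket -> illegal
(0,2): no bracket -> illegal
(0,3): flips 2 -> legal
(0,4): flips 2 -> legal
(0,5): flips 1 -> legal
(1,0): no bracket -> illegal
(1,1): no bracket -> illegal
(2,4): no bracket -> illegal
(2,5): no bracket -> illegal
(4,4): no bracket -> illegal
(5,1): no bracket -> illegal
(5,2): no bracket -> illegal
(5,3): flips 1 -> legal
B mobility = 4
-- W to move --
(1,0): flips 1 -> legal
(1,1): no bracket -> illegal
(2,0): flips 2 -> legal
(2,4): flips 1 -> legal
(2,5): no bracket -> illegal
(3,0): flips 2 -> legal
(3,5): flips 1 -> legal
(4,0): flips 2 -> legal
(4,4): flips 1 -> legal
(4,5): flips 2 -> legal
(5,0): flips 1 -> legal
(5,1): no bracket -> illegal
(5,2): no bracket -> illegal
(5,3): flips 1 -> legal
(5,5): no bracket -> illegal
W mobility = 10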